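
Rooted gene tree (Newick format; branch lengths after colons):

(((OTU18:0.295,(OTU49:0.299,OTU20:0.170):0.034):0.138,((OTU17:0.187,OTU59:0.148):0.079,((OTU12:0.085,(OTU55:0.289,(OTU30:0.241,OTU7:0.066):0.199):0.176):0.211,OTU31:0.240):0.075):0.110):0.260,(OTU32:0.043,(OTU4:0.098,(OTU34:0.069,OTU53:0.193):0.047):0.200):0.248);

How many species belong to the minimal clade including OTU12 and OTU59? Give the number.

The MRCA of OTU12 and OTU59 is the node subtending ((OTU17,OTU59),((OTU12,(OTU55,(OTU30,OTU7))),OTU31)).
That clade contains 7 terminal taxa: OTU12, OTU17, OTU30, OTU31, OTU55, OTU59, OTU7.

7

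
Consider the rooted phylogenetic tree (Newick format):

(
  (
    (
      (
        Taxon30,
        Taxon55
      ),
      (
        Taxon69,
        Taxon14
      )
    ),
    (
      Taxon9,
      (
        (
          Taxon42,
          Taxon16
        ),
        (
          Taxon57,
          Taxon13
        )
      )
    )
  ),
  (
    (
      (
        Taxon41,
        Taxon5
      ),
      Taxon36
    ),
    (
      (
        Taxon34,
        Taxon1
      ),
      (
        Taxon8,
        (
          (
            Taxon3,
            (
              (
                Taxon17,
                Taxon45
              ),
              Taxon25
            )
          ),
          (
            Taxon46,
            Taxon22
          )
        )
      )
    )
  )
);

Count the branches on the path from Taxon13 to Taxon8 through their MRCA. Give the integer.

The MRCA of Taxon13 and Taxon8 is the root of the tree.
From Taxon13 up to that node: 5 branches. From Taxon8 up to the same node: 4 branches. Total: 5 + 4 = 9.

9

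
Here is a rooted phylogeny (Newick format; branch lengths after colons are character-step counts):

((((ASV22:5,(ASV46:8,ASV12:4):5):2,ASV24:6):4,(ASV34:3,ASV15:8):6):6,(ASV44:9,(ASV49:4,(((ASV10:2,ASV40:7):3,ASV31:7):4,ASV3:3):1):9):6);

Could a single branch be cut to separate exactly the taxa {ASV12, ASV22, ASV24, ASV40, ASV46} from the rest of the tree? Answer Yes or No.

The MRCA of the listed taxa is the root, so the smallest clade containing them is the whole tree.
That clade also contains ASV10, ASV15, ASV3, ASV31, ASV34, ASV44, ASV49, which are not in the proposed group, so the group is not monophyletic.

No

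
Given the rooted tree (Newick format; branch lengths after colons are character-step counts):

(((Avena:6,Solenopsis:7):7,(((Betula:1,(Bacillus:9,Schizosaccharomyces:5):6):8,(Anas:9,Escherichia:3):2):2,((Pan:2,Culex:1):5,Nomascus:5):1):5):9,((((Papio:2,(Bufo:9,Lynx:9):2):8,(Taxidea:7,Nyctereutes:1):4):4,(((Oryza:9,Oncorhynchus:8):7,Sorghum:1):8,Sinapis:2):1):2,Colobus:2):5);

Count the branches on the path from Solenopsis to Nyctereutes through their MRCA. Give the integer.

8

The MRCA of Solenopsis and Nyctereutes is the root of the tree.
From Solenopsis up to that node: 3 branches. From Nyctereutes up to the same node: 5 branches. Total: 3 + 5 = 8.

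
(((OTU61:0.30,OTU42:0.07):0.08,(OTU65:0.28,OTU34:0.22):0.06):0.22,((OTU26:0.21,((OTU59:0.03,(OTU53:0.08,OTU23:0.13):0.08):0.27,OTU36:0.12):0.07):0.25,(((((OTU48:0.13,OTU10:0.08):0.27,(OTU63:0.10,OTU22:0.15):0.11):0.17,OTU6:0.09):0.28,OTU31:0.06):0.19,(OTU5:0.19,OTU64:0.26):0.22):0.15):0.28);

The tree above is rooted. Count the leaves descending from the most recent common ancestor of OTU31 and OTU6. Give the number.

The MRCA of OTU31 and OTU6 is the node subtending ((((OTU48,OTU10),(OTU63,OTU22)),OTU6),OTU31).
That clade contains 6 terminal taxa: OTU10, OTU22, OTU31, OTU48, OTU6, OTU63.

6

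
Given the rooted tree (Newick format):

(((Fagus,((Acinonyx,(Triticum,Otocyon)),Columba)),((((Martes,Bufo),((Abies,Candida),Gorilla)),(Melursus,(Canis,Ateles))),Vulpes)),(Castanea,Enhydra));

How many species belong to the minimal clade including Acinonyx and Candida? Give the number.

14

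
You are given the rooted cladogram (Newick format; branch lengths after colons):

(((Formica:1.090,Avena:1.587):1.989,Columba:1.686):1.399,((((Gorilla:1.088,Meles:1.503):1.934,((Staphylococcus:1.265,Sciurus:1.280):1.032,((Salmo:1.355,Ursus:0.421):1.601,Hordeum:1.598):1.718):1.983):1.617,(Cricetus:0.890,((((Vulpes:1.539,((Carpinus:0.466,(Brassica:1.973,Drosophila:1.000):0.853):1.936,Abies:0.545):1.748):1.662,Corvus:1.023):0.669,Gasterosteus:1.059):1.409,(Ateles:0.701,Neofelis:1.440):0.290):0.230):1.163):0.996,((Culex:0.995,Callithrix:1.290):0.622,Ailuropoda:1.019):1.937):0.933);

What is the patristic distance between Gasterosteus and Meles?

8.915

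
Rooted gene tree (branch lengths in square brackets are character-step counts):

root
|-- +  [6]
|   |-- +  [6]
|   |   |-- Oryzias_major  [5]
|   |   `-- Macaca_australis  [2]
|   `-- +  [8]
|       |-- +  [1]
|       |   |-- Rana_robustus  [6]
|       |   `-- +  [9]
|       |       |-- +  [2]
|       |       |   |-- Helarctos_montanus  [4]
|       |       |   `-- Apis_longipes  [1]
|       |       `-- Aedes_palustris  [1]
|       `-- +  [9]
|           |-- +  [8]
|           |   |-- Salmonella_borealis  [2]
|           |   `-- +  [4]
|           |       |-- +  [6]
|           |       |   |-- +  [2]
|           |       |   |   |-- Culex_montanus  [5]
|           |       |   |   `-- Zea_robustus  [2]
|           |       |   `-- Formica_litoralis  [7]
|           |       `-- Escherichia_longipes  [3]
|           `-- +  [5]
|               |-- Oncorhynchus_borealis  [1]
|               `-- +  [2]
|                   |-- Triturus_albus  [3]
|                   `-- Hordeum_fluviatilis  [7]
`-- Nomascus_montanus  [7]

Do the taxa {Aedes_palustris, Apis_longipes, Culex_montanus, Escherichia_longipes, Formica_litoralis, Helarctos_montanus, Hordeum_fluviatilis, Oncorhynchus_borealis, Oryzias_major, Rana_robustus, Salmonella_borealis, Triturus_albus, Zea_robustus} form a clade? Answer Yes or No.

The MRCA of the listed taxa subtends ((Oryzias_major,Macaca_australis),((Rana_robustus,((Helarctos_montanus,Apis_longipes),Aedes_palustris)),((Salmonella_borealis,(((Culex_montanus,Zea_robustus),Formica_litoralis),Escherichia_longipes)),(Oncorhynchus_borealis,(Triturus_albus,Hordeum_fluviatilis))))).
That clade also contains Macaca_australis, which is not in the proposed group, so the group is not monophyletic.

No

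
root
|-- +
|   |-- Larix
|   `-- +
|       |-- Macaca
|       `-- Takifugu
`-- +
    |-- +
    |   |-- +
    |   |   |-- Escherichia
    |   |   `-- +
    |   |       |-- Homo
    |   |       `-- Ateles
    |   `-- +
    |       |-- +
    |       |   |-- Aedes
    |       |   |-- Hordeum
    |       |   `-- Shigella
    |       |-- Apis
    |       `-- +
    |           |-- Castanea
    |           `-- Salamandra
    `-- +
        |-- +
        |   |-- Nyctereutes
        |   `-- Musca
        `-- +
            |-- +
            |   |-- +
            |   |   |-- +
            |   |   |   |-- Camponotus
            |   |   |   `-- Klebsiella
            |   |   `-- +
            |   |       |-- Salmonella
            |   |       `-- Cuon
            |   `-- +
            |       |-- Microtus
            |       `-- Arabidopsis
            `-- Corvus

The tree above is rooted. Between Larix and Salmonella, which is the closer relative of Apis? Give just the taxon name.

The MRCA of Apis and Salmonella subtends (((Escherichia,(Homo,Ateles)),((Aedes,Hordeum,Shigella),Apis,(Castanea,Salamandra))),((Nyctereutes,Musca),((((Camponotus,Klebsiella),(Salmonella,Cuon)),(Microtus,Arabidopsis)),Corvus))) (18 taxa).
The MRCA of Apis and Larix is the root, subtending the entire tree (21 taxa).
The first is nested inside the second, so Apis shares a more recent common ancestor with Salmonella.

Salmonella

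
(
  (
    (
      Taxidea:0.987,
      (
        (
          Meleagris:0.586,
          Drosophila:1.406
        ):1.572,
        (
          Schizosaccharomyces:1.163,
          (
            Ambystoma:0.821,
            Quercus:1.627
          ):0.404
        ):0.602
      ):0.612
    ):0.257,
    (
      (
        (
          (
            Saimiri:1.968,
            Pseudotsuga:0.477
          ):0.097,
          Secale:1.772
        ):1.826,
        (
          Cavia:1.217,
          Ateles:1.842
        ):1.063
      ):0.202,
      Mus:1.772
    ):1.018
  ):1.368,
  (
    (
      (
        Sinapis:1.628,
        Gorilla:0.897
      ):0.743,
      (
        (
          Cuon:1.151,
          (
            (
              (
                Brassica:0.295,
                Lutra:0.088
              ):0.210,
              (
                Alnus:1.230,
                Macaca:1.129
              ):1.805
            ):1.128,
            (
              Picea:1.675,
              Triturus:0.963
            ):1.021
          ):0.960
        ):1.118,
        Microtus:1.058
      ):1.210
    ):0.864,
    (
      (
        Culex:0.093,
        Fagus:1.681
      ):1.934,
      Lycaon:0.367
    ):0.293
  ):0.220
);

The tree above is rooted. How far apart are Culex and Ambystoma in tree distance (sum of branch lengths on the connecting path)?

6.604

The path runs Culex → … → MRCA → … → Ambystoma; the MRCA is the root of the tree.
Branch lengths along that path: 0.093 + 1.934 + 0.293 + 0.220 + 1.368 + 0.257 + 0.612 + 0.602 + 0.404 + 0.821 = 6.604.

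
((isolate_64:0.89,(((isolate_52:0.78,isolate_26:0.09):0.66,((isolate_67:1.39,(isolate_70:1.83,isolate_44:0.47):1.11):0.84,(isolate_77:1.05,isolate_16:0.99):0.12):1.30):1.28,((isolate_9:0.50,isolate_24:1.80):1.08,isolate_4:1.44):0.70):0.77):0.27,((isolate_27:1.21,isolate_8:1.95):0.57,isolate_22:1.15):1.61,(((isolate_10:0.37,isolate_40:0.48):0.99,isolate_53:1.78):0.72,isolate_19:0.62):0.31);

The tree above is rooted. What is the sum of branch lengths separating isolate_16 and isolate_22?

7.49

The path runs isolate_16 → … → MRCA → … → isolate_22; the MRCA is the root of the tree.
Branch lengths along that path: 0.99 + 0.12 + 1.30 + 1.28 + 0.77 + 0.27 + 1.61 + 1.15 = 7.49.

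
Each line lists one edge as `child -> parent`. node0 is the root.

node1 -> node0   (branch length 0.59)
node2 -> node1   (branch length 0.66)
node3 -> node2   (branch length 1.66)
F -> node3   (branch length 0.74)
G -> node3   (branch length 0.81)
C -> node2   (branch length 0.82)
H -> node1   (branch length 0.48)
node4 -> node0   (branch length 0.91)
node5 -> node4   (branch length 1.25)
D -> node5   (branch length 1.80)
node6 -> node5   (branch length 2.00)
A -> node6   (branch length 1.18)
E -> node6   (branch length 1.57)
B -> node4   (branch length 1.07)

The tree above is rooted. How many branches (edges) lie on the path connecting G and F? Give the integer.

2

The MRCA of G and F is the node subtending (F,G).
From G up to that node: 1 branch. From F up to the same node: 1 branch. Total: 1 + 1 = 2.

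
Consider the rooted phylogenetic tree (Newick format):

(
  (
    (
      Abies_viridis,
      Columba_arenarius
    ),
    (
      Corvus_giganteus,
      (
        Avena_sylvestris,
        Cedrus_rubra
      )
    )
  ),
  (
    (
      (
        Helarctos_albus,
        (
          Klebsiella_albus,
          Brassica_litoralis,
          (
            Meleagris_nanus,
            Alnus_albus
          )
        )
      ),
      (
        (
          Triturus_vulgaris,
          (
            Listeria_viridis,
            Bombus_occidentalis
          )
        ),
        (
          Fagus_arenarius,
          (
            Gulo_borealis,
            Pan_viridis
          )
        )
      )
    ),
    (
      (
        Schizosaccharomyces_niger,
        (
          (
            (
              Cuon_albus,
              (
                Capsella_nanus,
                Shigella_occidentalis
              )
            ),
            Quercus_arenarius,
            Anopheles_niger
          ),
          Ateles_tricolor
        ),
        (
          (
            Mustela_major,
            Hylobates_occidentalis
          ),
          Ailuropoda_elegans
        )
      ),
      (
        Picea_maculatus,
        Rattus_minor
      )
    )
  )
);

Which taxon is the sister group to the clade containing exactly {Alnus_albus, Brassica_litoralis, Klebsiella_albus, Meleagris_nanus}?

The clade containing exactly {Alnus_albus, Brassica_litoralis, Klebsiella_albus, Meleagris_nanus} attaches to the tree at the node subtending (Helarctos_albus,(Klebsiella_albus,Brassica_litoralis,(Meleagris_nanus,Alnus_albus))).
The other lineage descending from that same node — the sister group — is the single tip Helarctos_albus.

Helarctos_albus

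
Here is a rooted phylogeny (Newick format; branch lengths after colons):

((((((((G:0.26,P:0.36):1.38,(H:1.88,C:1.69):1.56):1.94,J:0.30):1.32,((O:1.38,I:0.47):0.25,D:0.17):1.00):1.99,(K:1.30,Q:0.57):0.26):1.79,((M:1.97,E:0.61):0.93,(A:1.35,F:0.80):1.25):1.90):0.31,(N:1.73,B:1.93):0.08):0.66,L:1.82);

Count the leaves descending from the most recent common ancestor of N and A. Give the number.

16

The MRCA of N and A is the node subtending (((((((G,P),(H,C)),J),((O,I),D)),(K,Q)),((M,E),(A,F))),(N,B)).
That clade contains 16 terminal taxa: A, B, C, D, E, F, G, H, I, J, K, M, N, O, P, Q.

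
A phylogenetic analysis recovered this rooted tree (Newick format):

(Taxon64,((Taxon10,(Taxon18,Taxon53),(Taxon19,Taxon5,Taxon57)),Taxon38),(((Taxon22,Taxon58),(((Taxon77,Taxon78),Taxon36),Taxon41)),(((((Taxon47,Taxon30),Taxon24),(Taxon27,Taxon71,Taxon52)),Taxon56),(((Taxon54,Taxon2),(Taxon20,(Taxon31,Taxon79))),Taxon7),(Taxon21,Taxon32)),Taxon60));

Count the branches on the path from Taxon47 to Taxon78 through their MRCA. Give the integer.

The MRCA of Taxon47 and Taxon78 is the node subtending (((Taxon22,Taxon58),(((Taxon77,Taxon78),Taxon36),Taxon41)),(((((Taxon47,Taxon30),Taxon24),(Taxon27,Taxon71,Taxon52)),Taxon56),(((Taxon54,Taxon2),(Taxon20,(Taxon31,Taxon79))),Taxon7),(Taxon21,Taxon32)),Taxon60).
From Taxon47 up to that node: 6 branches. From Taxon78 up to the same node: 5 branches. Total: 6 + 5 = 11.

11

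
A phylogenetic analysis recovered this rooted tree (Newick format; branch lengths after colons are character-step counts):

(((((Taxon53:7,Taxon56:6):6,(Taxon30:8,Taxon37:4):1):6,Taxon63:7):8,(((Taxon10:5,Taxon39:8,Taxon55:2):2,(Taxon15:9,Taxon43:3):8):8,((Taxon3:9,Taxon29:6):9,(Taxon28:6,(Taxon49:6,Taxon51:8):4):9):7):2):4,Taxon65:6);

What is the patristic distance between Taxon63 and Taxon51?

45

The path runs Taxon63 → … → MRCA → … → Taxon51; the MRCA is the node subtending ((((Taxon53,Taxon56),(Taxon30,Taxon37)),Taxon63),(((Taxon10,Taxon39,Taxon55),(Taxon15,Taxon43)),((Taxon3,Taxon29),(Taxon28,(Taxon49,Taxon51))))).
Branch lengths along that path: 7 + 8 + 2 + 7 + 9 + 4 + 8 = 45.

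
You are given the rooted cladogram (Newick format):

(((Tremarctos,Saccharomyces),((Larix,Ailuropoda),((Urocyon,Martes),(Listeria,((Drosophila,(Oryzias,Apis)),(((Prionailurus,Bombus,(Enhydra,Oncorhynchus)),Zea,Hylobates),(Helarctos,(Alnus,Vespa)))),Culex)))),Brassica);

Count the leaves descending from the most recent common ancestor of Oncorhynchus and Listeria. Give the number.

The MRCA of Oncorhynchus and Listeria is the node subtending (Listeria,((Drosophila,(Oryzias,Apis)),(((Prionailurus,Bombus,(Enhydra,Oncorhynchus)),Zea,Hylobates),(Helarctos,(Alnus,Vespa)))),Culex).
That clade contains 14 terminal taxa: Alnus, Apis, Bombus, Culex, Drosophila, Enhydra, Helarctos, Hylobates, Listeria, Oncorhynchus, Oryzias, Prionailurus, Vespa, Zea.

14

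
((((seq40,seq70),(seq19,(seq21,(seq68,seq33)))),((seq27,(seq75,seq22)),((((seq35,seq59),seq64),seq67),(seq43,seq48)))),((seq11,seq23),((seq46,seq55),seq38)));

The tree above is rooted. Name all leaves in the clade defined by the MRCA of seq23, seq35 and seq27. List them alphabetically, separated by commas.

Tracing seq23: it sits inside (seq11,seq23).
Tracing seq35: it sits inside (seq35,seq59).
Tracing seq27: it sits inside (seq27,(seq75,seq22)).
The smallest clade enclosing all 3 is the whole tree (their MRCA is the root), so the answer is all 20 tips in alphabetical order.

seq11, seq19, seq21, seq22, seq23, seq27, seq33, seq35, seq38, seq40, seq43, seq46, seq48, seq55, seq59, seq64, seq67, seq68, seq70, seq75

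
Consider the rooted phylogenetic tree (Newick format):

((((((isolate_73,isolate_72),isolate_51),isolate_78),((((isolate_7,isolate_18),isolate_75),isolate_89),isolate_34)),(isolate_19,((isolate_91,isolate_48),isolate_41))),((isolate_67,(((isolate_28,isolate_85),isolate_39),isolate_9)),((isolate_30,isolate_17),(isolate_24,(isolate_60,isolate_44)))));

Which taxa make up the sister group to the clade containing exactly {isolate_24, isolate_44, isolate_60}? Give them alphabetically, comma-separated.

isolate_17, isolate_30

The clade containing exactly {isolate_24, isolate_44, isolate_60} attaches to the tree at the node subtending ((isolate_30,isolate_17),(isolate_24,(isolate_60,isolate_44))).
The other lineage descending from that same node — the sister group — is (isolate_30,isolate_17); its 2 tips in alphabetical order are the answer.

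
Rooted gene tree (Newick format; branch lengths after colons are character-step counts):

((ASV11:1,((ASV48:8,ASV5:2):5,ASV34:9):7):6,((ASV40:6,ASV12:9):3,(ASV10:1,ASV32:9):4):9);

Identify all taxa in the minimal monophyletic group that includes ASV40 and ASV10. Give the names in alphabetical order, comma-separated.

Tracing ASV40: it sits inside (ASV40,ASV12).
Tracing ASV10: it sits inside (ASV10,ASV32).
The smallest clade enclosing both is ((ASV40,ASV12),(ASV10,ASV32)); the answer is its 4 terminal taxa in alphabetical order.

ASV10, ASV12, ASV32, ASV40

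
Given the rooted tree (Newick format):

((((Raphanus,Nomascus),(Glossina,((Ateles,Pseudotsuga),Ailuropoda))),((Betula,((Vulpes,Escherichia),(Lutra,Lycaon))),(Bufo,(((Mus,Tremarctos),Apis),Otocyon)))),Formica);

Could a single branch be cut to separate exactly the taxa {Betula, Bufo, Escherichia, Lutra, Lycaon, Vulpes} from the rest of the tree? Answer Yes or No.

The MRCA of the listed taxa subtends ((Betula,((Vulpes,Escherichia),(Lutra,Lycaon))),(Bufo,(((Mus,Tremarctos),Apis),Otocyon))).
That clade also contains Apis, Mus, Otocyon, Tremarctos, which are not in the proposed group, so the group is not monophyletic.

No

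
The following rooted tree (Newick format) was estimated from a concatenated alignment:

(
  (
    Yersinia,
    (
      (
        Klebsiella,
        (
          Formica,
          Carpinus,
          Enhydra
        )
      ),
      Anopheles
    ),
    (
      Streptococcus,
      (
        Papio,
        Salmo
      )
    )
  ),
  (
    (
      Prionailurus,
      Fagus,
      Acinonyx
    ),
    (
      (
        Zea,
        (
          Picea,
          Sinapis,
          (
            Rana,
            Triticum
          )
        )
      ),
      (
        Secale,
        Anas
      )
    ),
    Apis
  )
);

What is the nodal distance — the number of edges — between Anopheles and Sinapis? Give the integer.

The MRCA of Anopheles and Sinapis is the root of the tree.
From Anopheles up to that node: 3 branches. From Sinapis up to the same node: 5 branches. Total: 3 + 5 = 8.

8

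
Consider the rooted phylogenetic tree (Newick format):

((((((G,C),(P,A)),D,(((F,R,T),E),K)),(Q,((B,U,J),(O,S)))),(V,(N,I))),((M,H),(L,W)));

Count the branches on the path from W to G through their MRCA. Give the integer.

9

The MRCA of W and G is the root of the tree.
From W up to that node: 3 branches. From G up to the same node: 6 branches. Total: 3 + 6 = 9.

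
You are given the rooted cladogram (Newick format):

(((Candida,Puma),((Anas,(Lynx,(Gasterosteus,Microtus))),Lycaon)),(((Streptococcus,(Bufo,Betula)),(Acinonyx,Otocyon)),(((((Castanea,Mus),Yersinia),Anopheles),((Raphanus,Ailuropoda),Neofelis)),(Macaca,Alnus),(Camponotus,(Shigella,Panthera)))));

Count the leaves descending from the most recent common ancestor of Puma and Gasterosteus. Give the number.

The MRCA of Puma and Gasterosteus is the node subtending ((Candida,Puma),((Anas,(Lynx,(Gasterosteus,Microtus))),Lycaon)).
That clade contains 7 terminal taxa: Anas, Candida, Gasterosteus, Lycaon, Lynx, Microtus, Puma.

7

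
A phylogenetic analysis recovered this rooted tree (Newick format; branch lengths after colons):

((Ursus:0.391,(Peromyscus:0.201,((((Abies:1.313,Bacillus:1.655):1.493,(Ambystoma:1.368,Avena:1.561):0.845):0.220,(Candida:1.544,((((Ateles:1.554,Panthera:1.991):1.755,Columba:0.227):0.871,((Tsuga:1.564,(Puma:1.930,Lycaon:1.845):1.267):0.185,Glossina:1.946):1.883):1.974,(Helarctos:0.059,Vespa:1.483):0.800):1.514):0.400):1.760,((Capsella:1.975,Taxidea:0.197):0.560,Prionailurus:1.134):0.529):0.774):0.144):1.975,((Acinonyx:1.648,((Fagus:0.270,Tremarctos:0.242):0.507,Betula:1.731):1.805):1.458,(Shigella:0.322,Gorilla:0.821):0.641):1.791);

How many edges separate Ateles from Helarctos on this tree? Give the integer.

The MRCA of Ateles and Helarctos is the node subtending ((((Ateles,Panthera),Columba),((Tsuga,(Puma,Lycaon)),Glossina)),(Helarctos,Vespa)).
From Ateles up to that node: 4 branches. From Helarctos up to the same node: 2 branches. Total: 4 + 2 = 6.

6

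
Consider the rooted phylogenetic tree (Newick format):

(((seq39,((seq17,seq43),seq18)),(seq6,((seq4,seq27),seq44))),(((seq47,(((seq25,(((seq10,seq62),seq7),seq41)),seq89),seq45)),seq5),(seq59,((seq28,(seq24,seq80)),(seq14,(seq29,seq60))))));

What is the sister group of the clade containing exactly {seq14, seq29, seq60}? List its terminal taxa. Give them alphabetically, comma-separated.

The clade containing exactly {seq14, seq29, seq60} attaches to the tree at the node subtending ((seq28,(seq24,seq80)),(seq14,(seq29,seq60))).
The other lineage descending from that same node — the sister group — is (seq28,(seq24,seq80)); its 3 tips in alphabetical order are the answer.

seq24, seq28, seq80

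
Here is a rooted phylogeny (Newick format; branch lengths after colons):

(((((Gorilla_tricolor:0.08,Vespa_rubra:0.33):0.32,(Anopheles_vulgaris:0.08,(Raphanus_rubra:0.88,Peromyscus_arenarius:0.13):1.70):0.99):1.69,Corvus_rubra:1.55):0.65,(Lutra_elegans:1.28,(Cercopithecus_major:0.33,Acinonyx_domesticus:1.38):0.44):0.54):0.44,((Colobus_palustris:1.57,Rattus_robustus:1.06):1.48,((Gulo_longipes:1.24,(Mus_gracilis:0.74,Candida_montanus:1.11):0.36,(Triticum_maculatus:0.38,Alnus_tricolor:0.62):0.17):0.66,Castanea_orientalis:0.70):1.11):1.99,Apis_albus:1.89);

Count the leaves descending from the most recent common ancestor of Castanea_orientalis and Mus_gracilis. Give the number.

6

The MRCA of Castanea_orientalis and Mus_gracilis is the node subtending ((Gulo_longipes,(Mus_gracilis,Candida_montanus),(Triticum_maculatus,Alnus_tricolor)),Castanea_orientalis).
That clade contains 6 terminal taxa: Alnus_tricolor, Candida_montanus, Castanea_orientalis, Gulo_longipes, Mus_gracilis, Triticum_maculatus.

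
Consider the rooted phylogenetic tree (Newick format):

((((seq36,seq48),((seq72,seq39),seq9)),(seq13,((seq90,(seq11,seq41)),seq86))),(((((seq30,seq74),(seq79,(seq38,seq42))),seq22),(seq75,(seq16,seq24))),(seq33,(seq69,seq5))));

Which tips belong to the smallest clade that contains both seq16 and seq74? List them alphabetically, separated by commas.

Tracing seq16: it sits inside (seq16,seq24).
Tracing seq74: it sits inside (seq30,seq74).
The smallest clade enclosing both is ((((seq30,seq74),(seq79,(seq38,seq42))),seq22),(seq75,(seq16,seq24))); the answer is its 9 terminal taxa in alphabetical order.

seq16, seq22, seq24, seq30, seq38, seq42, seq74, seq75, seq79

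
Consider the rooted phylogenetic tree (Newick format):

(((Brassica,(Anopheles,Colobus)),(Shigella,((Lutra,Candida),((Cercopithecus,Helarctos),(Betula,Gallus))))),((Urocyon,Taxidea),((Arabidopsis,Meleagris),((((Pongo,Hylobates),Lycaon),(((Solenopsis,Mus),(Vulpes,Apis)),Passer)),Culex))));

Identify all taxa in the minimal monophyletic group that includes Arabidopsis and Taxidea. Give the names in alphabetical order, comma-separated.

Apis, Arabidopsis, Culex, Hylobates, Lycaon, Meleagris, Mus, Passer, Pongo, Solenopsis, Taxidea, Urocyon, Vulpes

Tracing Arabidopsis: it sits inside (Arabidopsis,Meleagris).
Tracing Taxidea: it sits inside (Urocyon,Taxidea).
The smallest clade enclosing both is ((Urocyon,Taxidea),((Arabidopsis,Meleagris),((((Pongo,Hylobates),Lycaon),(((Solenopsis,Mus),(Vulpes,Apis)),Passer)),Culex))); the answer is its 13 terminal taxa in alphabetical order.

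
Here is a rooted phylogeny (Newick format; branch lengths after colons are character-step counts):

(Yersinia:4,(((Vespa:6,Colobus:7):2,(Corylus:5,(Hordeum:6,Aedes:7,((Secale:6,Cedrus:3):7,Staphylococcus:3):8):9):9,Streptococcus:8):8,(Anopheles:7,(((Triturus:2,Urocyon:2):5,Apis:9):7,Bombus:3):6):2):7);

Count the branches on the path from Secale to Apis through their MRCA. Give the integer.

10

The MRCA of Secale and Apis is the node subtending (((Vespa,Colobus),(Corylus,(Hordeum,Aedes,((Secale,Cedrus),Staphylococcus))),Streptococcus),(Anopheles,(((Triturus,Urocyon),Apis),Bombus))).
From Secale up to that node: 6 branches. From Apis up to the same node: 4 branches. Total: 6 + 4 = 10.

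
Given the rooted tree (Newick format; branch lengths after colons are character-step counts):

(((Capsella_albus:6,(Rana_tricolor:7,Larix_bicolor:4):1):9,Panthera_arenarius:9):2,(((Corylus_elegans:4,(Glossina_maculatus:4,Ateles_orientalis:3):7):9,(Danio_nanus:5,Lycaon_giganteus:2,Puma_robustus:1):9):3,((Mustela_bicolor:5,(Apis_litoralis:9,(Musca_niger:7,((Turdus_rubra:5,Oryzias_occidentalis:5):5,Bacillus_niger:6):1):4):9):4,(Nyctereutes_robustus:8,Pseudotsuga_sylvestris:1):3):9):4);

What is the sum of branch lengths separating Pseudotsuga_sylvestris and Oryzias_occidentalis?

32

The path runs Pseudotsuga_sylvestris → … → MRCA → … → Oryzias_occidentalis; the MRCA is the node subtending ((Mustela_bicolor,(Apis_litoralis,(Musca_niger,((Turdus_rubra,Oryzias_occidentalis),Bacillus_niger)))),(Nyctereutes_robustus,Pseudotsuga_sylvestris)).
Branch lengths along that path: 1 + 3 + 4 + 9 + 4 + 1 + 5 + 5 = 32.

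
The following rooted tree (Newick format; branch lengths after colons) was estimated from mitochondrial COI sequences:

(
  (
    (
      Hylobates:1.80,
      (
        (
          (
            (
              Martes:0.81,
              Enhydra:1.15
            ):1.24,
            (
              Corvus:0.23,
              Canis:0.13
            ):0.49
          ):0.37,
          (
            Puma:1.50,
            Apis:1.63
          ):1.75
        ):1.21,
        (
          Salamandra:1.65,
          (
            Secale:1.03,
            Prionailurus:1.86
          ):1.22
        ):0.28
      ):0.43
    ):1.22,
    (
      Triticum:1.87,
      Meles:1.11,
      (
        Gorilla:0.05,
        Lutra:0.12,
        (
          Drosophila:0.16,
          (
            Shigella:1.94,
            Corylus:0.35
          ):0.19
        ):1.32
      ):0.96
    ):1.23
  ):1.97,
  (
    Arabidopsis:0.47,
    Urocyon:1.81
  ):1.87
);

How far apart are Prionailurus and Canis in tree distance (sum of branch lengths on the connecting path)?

5.56

The path runs Prionailurus → … → MRCA → … → Canis; the MRCA is the node subtending ((((Martes,Enhydra),(Corvus,Canis)),(Puma,Apis)),(Salamandra,(Secale,Prionailurus))).
Branch lengths along that path: 1.86 + 1.22 + 0.28 + 1.21 + 0.37 + 0.49 + 0.13 = 5.56.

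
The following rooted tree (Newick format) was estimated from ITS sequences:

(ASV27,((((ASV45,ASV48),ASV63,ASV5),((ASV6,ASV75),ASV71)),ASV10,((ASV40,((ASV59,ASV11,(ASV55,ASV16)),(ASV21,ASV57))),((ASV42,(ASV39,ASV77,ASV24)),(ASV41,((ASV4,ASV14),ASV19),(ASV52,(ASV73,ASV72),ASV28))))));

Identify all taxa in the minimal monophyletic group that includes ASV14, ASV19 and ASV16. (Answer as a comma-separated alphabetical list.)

ASV11, ASV14, ASV16, ASV19, ASV21, ASV24, ASV28, ASV39, ASV4, ASV40, ASV41, ASV42, ASV52, ASV55, ASV57, ASV59, ASV72, ASV73, ASV77

Tracing ASV14: it sits inside (ASV4,ASV14).
Tracing ASV19: it sits inside ((ASV4,ASV14),ASV19).
Tracing ASV16: it sits inside (ASV55,ASV16).
The smallest clade enclosing all 3 is ((ASV40,((ASV59,ASV11,(ASV55,ASV16)),(ASV21,ASV57))),((ASV42,(ASV39,ASV77,ASV24)),(ASV41,((ASV4,ASV14),ASV19),(ASV52,(ASV73,ASV72),ASV28)))); the answer is its 19 terminal taxa in alphabetical order.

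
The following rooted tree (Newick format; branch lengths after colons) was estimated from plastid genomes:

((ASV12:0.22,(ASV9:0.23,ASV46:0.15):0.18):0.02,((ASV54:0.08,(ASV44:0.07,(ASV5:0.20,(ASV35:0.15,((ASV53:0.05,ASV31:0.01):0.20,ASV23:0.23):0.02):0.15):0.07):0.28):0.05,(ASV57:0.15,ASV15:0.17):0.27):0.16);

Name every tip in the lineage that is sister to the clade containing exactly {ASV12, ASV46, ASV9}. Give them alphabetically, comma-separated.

ASV15, ASV23, ASV31, ASV35, ASV44, ASV5, ASV53, ASV54, ASV57

The clade containing exactly {ASV12, ASV46, ASV9} attaches directly to the root of the tree.
The other lineage descending from that same node — the sister group — is ((ASV54,(ASV44,(ASV5,(ASV35,((ASV53,ASV31),ASV23))))),(ASV57,ASV15)); its 9 tips in alphabetical order are the answer.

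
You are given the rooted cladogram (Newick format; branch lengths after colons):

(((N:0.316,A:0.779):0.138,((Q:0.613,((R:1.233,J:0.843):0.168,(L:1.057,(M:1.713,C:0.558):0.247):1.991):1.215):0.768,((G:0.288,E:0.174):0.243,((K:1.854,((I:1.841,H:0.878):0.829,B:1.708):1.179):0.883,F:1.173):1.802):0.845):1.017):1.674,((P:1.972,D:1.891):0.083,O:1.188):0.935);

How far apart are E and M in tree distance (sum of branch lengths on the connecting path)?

7.196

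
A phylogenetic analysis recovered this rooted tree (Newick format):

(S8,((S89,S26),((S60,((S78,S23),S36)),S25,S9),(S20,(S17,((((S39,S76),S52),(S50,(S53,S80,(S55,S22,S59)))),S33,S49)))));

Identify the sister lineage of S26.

S26 attaches to the tree at the node subtending (S89,S26).
The other lineage descending from that same node — the sister group — is the single tip S89.

S89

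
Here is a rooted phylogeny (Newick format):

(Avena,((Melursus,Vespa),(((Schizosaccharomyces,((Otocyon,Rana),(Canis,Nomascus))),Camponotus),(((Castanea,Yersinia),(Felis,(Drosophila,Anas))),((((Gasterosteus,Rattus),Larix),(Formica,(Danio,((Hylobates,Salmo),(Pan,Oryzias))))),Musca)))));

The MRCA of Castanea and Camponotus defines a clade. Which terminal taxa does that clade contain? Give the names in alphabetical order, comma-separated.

Anas, Camponotus, Canis, Castanea, Danio, Drosophila, Felis, Formica, Gasterosteus, Hylobates, Larix, Musca, Nomascus, Oryzias, Otocyon, Pan, Rana, Rattus, Salmo, Schizosaccharomyces, Yersinia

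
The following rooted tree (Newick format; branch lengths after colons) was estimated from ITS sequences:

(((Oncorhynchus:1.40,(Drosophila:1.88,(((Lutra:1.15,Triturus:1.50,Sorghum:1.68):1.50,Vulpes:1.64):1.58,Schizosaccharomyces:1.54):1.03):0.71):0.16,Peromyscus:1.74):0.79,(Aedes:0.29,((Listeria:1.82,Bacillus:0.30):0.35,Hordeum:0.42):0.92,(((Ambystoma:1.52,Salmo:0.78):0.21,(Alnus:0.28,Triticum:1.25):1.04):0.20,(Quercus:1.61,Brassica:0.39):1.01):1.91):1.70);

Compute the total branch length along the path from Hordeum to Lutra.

The path runs Hordeum → … → MRCA → … → Lutra; the MRCA is the root of the tree.
Branch lengths along that path: 0.42 + 0.92 + 1.70 + 0.79 + 0.16 + 0.71 + 1.03 + 1.58 + 1.50 + 1.15 = 9.96.

9.96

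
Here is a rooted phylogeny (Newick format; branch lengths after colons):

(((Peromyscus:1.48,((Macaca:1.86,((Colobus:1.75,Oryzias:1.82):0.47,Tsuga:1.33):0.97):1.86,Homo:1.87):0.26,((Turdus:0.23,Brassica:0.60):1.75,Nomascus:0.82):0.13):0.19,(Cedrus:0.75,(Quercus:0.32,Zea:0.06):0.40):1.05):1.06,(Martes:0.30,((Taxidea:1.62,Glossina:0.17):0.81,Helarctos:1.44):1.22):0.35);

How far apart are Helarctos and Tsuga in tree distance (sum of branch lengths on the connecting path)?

8.68

The path runs Helarctos → … → MRCA → … → Tsuga; the MRCA is the root of the tree.
Branch lengths along that path: 1.44 + 1.22 + 0.35 + 1.06 + 0.19 + 0.26 + 1.86 + 0.97 + 1.33 = 8.68.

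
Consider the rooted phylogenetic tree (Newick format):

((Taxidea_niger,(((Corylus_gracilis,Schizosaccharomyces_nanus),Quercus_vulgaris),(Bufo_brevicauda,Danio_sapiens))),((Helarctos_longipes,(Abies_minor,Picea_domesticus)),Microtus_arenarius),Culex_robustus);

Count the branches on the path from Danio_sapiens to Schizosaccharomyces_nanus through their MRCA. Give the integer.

5

The MRCA of Danio_sapiens and Schizosaccharomyces_nanus is the node subtending (((Corylus_gracilis,Schizosaccharomyces_nanus),Quercus_vulgaris),(Bufo_brevicauda,Danio_sapiens)).
From Danio_sapiens up to that node: 2 branches. From Schizosaccharomyces_nanus up to the same node: 3 branches. Total: 2 + 3 = 5.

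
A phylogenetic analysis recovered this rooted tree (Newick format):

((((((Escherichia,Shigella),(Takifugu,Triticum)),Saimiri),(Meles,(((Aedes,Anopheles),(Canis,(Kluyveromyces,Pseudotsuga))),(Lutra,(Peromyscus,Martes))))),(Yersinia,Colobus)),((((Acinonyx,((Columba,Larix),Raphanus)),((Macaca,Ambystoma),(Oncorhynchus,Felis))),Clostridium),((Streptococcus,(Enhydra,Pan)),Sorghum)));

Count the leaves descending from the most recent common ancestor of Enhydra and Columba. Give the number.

13

The MRCA of Enhydra and Columba is the node subtending ((((Acinonyx,((Columba,Larix),Raphanus)),((Macaca,Ambystoma),(Oncorhynchus,Felis))),Clostridium),((Streptococcus,(Enhydra,Pan)),Sorghum)).
That clade contains 13 terminal taxa: Acinonyx, Ambystoma, Clostridium, Columba, Enhydra, Felis, Larix, Macaca, Oncorhynchus, Pan, Raphanus, Sorghum, Streptococcus.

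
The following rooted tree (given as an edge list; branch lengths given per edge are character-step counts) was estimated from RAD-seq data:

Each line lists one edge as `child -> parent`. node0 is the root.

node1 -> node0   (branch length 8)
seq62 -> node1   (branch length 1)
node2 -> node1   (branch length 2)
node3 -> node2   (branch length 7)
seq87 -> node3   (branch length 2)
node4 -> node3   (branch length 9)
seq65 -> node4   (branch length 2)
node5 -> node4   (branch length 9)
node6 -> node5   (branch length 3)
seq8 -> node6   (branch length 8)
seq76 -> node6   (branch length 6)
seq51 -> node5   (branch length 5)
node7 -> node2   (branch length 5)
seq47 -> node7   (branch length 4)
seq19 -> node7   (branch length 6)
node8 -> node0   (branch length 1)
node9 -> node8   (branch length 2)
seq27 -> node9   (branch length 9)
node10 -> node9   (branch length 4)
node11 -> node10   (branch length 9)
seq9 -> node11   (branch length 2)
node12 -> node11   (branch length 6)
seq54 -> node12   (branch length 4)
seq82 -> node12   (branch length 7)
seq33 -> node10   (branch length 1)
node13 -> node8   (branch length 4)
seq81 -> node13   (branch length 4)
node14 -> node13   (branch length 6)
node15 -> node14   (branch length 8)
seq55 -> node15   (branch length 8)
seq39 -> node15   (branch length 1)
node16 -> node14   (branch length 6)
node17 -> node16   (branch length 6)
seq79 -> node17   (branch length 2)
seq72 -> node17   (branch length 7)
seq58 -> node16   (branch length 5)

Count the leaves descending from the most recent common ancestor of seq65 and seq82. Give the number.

The MRCA of seq65 and seq82 is the root, so the clade is the entire tree.
That clade contains 19 terminal taxa: seq19, seq27, seq33, seq39, seq47, seq51, seq54, seq55, seq58, seq62, seq65, seq72, seq76, seq79, seq8, seq81, seq82, seq87, seq9.

19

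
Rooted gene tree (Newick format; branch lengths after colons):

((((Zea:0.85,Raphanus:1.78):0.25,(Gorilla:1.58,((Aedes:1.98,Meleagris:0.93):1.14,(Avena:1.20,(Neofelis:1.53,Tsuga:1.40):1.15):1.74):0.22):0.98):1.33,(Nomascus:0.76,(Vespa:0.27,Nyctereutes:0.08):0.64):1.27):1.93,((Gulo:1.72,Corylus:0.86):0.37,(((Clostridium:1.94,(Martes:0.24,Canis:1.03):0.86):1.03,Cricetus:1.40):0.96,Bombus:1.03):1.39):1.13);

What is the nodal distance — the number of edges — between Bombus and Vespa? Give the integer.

The MRCA of Bombus and Vespa is the root of the tree.
From Bombus up to that node: 3 branches. From Vespa up to the same node: 4 branches. Total: 3 + 4 = 7.

7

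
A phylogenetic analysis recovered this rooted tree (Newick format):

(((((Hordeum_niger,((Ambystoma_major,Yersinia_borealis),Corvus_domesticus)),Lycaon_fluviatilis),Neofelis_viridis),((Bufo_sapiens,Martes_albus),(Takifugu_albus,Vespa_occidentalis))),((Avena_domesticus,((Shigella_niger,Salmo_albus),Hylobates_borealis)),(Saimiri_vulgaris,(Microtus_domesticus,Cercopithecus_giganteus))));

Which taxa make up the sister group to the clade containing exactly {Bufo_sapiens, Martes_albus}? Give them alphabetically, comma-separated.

Takifugu_albus, Vespa_occidentalis

The clade containing exactly {Bufo_sapiens, Martes_albus} attaches to the tree at the node subtending ((Bufo_sapiens,Martes_albus),(Takifugu_albus,Vespa_occidentalis)).
The other lineage descending from that same node — the sister group — is (Takifugu_albus,Vespa_occidentalis); its 2 tips in alphabetical order are the answer.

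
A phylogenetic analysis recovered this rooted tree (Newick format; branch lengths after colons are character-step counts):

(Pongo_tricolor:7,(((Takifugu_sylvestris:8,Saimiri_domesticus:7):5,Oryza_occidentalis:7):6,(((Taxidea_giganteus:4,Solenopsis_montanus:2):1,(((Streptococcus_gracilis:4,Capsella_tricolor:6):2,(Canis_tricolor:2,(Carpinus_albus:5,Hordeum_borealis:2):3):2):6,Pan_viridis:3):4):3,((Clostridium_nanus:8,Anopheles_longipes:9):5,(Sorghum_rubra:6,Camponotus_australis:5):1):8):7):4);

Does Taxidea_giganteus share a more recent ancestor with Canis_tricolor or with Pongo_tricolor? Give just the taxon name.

The MRCA of Taxidea_giganteus and Canis_tricolor subtends ((Taxidea_giganteus,Solenopsis_montanus),(((Streptococcus_gracilis,Capsella_tricolor),(Canis_tricolor,(Carpinus_albus,Hordeum_borealis))),Pan_viridis)) (8 taxa).
The MRCA of Taxidea_giganteus and Pongo_tricolor is the root, subtending the entire tree (16 taxa).
The first is nested inside the second, so Taxidea_giganteus shares a more recent common ancestor with Canis_tricolor.

Canis_tricolor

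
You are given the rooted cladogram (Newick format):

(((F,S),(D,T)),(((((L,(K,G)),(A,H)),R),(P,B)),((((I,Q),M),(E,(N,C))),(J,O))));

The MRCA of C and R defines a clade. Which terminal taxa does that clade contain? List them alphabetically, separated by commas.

A, B, C, E, G, H, I, J, K, L, M, N, O, P, Q, R

Tracing C: it sits inside (N,C).
Tracing R: it sits inside (((L,(K,G)),(A,H)),R).
The smallest clade enclosing both is (((((L,(K,G)),(A,H)),R),(P,B)),((((I,Q),M),(E,(N,C))),(J,O))); the answer is its 16 terminal taxa in alphabetical order.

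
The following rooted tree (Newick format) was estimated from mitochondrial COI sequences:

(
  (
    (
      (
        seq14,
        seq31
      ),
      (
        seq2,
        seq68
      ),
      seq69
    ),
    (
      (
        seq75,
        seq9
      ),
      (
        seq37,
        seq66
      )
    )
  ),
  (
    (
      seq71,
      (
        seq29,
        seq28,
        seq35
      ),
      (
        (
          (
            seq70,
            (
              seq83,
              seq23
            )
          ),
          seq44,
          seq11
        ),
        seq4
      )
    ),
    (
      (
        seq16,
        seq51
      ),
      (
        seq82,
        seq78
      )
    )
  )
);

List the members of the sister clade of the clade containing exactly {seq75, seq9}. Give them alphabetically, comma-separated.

The clade containing exactly {seq75, seq9} attaches to the tree at the node subtending ((seq75,seq9),(seq37,seq66)).
The other lineage descending from that same node — the sister group — is (seq37,seq66); its 2 tips in alphabetical order are the answer.

seq37, seq66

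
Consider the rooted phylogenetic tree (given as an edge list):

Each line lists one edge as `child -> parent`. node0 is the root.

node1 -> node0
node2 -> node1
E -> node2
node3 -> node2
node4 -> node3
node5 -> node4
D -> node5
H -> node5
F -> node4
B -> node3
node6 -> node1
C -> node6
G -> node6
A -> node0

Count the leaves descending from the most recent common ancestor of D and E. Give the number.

The MRCA of D and E is the node subtending (E,(((D,H),F),B)).
That clade contains 5 terminal taxa: B, D, E, F, H.

5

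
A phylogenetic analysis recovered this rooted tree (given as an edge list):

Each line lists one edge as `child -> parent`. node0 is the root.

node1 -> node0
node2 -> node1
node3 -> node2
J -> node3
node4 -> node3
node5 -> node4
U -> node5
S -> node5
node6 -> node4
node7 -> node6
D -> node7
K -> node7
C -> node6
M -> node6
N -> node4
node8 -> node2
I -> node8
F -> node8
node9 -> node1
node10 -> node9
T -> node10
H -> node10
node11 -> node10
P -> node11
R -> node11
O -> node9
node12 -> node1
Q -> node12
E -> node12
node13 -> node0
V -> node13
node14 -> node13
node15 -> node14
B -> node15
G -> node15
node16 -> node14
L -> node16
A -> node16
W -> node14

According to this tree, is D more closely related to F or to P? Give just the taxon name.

F

The MRCA of D and F subtends ((J,((U,S),((D,K),C,M),N)),(I,F)) (10 taxa).
The MRCA of D and P subtends (((J,((U,S),((D,K),C,M),N)),(I,F)),((T,H,(P,R)),O),(Q,E)) (17 taxa).
The first is nested inside the second, so D shares a more recent common ancestor with F.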